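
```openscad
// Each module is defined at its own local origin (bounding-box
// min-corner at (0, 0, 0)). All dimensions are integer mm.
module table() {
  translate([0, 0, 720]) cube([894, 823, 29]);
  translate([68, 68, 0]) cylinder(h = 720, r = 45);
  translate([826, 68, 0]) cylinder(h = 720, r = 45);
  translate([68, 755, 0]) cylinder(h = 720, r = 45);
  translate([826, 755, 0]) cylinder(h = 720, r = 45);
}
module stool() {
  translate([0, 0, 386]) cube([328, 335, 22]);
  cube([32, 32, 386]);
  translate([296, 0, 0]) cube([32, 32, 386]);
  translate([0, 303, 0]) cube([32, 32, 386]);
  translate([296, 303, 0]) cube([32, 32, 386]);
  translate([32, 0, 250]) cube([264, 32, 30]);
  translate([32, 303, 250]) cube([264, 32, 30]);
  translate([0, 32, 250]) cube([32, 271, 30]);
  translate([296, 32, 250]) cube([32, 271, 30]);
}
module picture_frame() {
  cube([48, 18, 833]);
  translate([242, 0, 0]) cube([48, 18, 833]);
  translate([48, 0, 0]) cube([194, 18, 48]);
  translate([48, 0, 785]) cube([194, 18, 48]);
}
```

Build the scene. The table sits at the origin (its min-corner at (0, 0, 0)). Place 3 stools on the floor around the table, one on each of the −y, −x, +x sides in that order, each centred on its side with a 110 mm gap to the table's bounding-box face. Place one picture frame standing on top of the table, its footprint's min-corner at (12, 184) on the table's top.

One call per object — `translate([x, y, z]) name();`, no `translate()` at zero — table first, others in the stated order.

table();
translate([283, -445, 0]) stool();
translate([-438, 244, 0]) stool();
translate([1004, 244, 0]) stool();
translate([12, 184, 749]) picture_frame();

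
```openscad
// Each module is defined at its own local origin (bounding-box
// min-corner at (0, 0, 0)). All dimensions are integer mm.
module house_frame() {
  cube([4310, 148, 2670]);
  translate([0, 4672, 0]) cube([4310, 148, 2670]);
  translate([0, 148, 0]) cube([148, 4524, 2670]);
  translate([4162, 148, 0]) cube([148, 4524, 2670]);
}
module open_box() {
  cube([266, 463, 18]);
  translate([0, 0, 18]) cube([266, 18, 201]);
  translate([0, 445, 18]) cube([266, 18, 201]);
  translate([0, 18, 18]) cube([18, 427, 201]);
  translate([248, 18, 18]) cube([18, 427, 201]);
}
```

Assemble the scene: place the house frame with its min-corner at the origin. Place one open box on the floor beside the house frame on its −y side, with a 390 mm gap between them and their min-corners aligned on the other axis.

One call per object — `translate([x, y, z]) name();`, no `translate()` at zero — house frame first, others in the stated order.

house_frame();
translate([0, -853, 0]) open_box();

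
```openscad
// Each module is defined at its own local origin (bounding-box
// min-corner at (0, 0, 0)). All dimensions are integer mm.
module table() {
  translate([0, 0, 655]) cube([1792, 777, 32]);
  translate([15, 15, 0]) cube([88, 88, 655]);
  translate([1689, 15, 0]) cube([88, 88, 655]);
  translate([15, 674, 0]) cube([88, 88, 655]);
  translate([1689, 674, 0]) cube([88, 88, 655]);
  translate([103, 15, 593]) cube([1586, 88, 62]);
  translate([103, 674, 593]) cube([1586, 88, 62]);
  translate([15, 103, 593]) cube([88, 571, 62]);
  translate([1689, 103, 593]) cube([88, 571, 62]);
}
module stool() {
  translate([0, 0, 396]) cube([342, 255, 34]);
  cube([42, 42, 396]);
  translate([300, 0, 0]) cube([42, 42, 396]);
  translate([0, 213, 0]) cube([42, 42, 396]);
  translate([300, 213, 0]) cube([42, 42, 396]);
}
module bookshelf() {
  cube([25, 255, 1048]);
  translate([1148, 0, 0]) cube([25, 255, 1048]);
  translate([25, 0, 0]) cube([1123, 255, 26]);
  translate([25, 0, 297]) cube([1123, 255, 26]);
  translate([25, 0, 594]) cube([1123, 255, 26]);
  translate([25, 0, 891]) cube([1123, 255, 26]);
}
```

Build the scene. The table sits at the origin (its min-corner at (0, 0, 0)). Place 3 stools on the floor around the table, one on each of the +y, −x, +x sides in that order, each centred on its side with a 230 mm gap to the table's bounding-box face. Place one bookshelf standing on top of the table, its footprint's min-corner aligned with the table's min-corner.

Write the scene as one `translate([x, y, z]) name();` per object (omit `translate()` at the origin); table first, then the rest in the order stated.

table();
translate([725, 1007, 0]) stool();
translate([-572, 261, 0]) stool();
translate([2022, 261, 0]) stool();
translate([0, 0, 687]) bookshelf();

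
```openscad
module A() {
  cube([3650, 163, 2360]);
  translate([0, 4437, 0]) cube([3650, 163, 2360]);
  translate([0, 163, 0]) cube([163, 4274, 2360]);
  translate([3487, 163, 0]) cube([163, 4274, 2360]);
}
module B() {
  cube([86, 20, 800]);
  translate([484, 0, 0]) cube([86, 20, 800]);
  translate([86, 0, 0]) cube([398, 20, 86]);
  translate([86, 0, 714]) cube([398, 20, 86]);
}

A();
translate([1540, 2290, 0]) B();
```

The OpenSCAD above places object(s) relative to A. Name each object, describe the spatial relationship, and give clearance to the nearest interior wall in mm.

Clearances: x = 1377, y = 2127; minimum 1377 mm.

A is a house frame. B is a picture frame. The picture frame sits inside the house frame, centred. The clearance to the nearest interior wall is 1377 mm.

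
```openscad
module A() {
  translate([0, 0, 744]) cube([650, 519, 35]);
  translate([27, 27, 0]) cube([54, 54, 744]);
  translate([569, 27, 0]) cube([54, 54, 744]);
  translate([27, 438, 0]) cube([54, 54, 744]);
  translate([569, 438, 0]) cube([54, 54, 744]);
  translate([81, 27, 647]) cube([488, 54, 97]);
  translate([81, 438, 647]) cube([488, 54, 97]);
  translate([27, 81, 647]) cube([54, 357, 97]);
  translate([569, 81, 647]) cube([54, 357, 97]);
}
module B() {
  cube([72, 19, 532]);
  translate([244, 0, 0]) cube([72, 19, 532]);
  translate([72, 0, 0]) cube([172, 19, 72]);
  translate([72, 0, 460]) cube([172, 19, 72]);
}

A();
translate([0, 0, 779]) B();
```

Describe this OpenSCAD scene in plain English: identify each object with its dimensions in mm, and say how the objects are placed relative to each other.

A is a table with a 650×519 mm rectangular top, 35 mm thick, top surface at z = 779 mm, supported by four 54×54 mm square legs, each inset 27 mm from the nearest pair of top edges, running from the floor. Four apron rails, 54 mm thick and 97 mm tall, run between adjacent legs with their top edges flush with the underside of the top and their outer faces flush with the legs' outer faces.

B is a picture frame with a 172×388 mm rectangular opening (x by z) and a uniform 72 mm border on every side. Frame depth is 19 mm along y. It is built from two vertical stiles running the full outside height and two horizontal rails spanning the gap between the stiles.

The picture frame is on top of the table.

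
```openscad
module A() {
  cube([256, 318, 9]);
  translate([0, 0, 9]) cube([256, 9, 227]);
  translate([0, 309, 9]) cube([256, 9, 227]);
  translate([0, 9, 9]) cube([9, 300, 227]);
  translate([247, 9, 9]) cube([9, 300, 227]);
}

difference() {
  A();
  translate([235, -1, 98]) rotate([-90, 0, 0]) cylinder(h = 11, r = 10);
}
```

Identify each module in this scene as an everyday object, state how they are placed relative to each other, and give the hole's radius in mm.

A is an open box. The open box has a circular hole through its front wall. The hole's radius is 10 mm.

The subtracted cylinder has r = 10 mm.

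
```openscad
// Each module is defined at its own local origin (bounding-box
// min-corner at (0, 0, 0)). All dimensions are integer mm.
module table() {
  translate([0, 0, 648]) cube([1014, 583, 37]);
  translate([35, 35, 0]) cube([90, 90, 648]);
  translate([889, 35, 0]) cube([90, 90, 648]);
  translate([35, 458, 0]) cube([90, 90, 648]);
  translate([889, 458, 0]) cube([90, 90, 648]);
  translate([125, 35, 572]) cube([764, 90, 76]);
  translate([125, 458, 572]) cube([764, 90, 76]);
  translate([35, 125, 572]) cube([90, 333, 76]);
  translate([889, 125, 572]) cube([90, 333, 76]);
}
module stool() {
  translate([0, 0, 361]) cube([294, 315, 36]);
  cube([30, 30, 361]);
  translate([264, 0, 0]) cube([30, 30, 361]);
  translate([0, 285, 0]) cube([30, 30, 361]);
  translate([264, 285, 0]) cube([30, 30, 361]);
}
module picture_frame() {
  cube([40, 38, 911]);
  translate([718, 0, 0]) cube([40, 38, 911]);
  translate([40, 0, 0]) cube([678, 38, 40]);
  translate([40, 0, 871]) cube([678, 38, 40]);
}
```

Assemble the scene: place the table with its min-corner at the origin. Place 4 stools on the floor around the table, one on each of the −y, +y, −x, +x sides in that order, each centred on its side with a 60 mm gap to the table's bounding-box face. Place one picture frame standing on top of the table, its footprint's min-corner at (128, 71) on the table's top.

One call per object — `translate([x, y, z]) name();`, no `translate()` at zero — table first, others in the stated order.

table();
translate([360, -375, 0]) stool();
translate([360, 643, 0]) stool();
translate([-354, 134, 0]) stool();
translate([1074, 134, 0]) stool();
translate([128, 71, 685]) picture_frame();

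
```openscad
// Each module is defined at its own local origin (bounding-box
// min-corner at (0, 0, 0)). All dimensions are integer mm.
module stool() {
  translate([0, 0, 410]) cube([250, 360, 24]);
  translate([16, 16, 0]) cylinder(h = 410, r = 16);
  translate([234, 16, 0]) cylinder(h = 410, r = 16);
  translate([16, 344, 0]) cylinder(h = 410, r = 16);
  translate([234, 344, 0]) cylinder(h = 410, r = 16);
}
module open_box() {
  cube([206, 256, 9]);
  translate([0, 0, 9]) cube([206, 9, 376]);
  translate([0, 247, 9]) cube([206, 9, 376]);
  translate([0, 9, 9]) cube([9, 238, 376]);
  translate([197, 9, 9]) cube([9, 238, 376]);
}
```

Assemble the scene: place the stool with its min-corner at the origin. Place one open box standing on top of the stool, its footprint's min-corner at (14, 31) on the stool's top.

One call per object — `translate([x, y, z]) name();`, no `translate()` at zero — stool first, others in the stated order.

stool();
translate([14, 31, 434]) open_box();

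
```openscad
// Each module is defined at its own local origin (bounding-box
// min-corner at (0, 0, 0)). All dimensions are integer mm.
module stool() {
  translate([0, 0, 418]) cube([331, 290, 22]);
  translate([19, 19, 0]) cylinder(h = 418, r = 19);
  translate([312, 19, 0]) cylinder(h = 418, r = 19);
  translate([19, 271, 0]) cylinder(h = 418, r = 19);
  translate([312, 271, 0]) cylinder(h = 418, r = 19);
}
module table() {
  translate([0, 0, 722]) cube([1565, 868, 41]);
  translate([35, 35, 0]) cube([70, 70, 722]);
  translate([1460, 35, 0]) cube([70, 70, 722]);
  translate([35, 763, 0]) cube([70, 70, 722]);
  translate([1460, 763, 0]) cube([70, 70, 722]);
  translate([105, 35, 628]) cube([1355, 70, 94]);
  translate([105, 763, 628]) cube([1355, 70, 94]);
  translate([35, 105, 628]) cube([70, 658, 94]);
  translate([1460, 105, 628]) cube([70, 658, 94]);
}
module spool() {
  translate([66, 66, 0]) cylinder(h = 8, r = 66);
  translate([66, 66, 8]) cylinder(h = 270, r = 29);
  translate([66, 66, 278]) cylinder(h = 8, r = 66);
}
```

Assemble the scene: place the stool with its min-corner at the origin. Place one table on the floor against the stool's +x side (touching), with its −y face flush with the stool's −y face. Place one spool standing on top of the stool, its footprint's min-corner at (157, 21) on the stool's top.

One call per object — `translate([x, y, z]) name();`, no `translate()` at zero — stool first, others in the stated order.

stool();
translate([331, 0, 0]) table();
translate([157, 21, 440]) spool();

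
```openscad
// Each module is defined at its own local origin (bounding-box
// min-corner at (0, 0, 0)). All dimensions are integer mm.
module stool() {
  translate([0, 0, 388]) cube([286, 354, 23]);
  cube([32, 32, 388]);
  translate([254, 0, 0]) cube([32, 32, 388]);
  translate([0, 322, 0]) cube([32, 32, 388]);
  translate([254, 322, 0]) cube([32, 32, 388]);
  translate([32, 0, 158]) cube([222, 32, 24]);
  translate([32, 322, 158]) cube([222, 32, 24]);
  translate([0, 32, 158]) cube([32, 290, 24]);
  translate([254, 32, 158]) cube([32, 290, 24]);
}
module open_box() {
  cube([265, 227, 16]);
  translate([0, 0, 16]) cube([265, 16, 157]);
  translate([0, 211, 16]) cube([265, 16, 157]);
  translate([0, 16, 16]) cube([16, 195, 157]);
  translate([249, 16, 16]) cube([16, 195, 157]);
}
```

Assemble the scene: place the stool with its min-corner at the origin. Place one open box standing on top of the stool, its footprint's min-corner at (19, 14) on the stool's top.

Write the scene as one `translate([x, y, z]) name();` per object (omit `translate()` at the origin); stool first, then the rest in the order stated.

stool();
translate([19, 14, 411]) open_box();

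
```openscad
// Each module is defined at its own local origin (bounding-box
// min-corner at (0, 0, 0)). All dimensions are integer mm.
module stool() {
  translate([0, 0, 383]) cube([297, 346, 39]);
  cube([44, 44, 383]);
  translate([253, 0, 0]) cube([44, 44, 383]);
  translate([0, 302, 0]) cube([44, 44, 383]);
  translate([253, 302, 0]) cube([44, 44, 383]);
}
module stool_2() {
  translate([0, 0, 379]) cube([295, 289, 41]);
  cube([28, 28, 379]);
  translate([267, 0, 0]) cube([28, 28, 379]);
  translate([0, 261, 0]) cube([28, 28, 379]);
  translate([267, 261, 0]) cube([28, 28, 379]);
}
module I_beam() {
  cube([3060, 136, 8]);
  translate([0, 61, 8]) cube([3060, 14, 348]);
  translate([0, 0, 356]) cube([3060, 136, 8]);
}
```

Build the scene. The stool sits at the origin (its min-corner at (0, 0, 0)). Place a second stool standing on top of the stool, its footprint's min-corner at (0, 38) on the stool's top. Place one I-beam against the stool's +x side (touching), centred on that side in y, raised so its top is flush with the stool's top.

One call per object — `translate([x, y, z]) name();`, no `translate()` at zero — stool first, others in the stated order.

stool();
translate([0, 38, 422]) stool_2();
translate([297, 105, 58]) I_beam();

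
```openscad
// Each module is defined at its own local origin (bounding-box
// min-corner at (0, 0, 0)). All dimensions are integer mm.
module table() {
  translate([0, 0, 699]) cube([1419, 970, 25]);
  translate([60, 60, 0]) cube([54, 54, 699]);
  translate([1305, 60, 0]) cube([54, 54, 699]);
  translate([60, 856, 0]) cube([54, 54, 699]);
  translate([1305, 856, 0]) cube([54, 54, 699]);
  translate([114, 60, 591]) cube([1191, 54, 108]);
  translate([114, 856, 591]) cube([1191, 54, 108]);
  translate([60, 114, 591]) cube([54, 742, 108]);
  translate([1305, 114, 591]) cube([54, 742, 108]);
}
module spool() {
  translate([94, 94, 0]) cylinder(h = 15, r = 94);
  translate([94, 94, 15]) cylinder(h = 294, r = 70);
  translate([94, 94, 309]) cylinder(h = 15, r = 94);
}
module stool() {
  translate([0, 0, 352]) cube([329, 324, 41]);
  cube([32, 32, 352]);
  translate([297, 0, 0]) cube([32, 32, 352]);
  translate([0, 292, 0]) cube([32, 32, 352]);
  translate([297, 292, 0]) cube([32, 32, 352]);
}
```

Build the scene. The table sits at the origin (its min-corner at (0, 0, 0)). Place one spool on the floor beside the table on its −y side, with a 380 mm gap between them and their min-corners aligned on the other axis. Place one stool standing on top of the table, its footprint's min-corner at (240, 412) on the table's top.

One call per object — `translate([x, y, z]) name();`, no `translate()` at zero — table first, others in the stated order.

table();
translate([0, -568, 0]) spool();
translate([240, 412, 724]) stool();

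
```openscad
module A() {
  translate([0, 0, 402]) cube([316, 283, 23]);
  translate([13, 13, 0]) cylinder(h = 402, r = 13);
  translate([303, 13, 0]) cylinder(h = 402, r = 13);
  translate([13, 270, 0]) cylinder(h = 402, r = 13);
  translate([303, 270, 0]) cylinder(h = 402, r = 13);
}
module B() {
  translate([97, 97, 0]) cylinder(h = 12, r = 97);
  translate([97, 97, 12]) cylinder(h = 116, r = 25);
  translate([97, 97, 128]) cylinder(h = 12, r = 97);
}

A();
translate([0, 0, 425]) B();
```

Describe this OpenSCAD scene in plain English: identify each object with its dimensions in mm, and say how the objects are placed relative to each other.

A is a simple wooden stool: a rectangular seat 316 mm (x) by 283 mm (y), 23 mm thick, top face at z = 425 mm, on four round legs, each 26 mm in diameter. The legs rest on z = 0, each leg's axis is inset half a diameter from the nearest pair of seat edges (so the leg's bounding box is flush with the corner).

B is a spool: two coaxial disc flanges of radius 97 mm and thickness 12 mm, joined by a core cylinder of radius 25 mm and height 116 mm. The lower flange rests on z = 0 and the three cylinders share a vertical axis.

The spool is on top of the stool.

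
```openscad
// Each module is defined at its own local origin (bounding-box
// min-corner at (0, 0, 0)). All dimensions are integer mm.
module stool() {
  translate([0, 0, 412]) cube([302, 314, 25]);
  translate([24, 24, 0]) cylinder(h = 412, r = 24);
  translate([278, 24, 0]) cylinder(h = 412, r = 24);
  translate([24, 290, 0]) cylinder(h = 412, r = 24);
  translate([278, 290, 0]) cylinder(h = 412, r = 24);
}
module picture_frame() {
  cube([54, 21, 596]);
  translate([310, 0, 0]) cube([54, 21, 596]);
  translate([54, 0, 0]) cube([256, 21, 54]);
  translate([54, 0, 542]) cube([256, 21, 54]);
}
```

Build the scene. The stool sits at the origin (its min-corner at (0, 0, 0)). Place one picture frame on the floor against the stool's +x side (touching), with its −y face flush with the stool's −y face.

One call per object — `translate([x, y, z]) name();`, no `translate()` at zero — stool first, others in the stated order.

stool();
translate([302, 0, 0]) picture_frame();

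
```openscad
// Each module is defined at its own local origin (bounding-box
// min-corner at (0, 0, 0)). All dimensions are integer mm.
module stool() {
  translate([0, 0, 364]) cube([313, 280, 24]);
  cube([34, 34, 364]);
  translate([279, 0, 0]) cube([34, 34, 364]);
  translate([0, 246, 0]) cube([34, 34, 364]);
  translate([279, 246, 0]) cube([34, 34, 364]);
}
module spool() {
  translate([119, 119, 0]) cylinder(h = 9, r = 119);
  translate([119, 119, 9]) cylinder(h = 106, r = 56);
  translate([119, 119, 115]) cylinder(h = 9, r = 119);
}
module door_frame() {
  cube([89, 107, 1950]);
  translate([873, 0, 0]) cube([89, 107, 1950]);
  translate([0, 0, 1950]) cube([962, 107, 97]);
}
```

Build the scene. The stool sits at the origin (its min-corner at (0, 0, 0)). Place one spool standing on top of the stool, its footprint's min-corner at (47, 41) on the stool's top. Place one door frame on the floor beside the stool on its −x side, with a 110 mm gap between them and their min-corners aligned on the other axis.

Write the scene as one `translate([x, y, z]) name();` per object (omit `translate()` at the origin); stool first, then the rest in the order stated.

stool();
translate([47, 41, 388]) spool();
translate([-1072, 0, 0]) door_frame();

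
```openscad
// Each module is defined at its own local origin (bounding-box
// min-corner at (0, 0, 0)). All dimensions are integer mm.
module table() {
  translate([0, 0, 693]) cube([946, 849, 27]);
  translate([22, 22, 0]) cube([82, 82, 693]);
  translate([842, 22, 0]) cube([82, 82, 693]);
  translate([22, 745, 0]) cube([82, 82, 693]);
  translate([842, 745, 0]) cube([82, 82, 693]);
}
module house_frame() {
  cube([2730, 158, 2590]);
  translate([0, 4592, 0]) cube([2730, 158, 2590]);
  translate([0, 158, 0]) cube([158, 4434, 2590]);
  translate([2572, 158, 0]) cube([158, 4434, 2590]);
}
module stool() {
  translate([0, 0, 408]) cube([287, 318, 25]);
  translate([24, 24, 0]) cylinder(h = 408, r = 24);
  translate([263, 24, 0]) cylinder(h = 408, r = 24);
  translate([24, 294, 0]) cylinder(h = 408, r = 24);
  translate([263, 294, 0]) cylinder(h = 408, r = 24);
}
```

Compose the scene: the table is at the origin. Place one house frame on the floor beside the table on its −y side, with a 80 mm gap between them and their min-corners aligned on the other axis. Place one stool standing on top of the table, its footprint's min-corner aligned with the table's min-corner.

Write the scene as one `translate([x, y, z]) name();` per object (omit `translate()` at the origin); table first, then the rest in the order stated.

table();
translate([0, -4830, 0]) house_frame();
translate([0, 0, 720]) stool();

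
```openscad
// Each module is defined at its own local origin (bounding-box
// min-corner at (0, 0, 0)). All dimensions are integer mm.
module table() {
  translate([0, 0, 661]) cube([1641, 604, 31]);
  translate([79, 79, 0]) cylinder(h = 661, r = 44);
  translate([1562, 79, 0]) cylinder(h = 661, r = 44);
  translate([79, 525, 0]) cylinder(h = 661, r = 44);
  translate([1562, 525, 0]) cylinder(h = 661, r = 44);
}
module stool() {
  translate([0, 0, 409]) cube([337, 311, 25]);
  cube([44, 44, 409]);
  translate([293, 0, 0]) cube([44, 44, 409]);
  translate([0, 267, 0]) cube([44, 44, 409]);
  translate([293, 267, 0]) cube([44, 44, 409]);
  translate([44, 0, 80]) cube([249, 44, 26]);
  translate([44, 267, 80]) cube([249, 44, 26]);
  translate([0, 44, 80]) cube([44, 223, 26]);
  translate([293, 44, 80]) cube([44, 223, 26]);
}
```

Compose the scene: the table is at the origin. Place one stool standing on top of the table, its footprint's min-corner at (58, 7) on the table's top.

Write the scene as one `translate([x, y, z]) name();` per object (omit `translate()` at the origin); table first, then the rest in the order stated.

table();
translate([58, 7, 692]) stool();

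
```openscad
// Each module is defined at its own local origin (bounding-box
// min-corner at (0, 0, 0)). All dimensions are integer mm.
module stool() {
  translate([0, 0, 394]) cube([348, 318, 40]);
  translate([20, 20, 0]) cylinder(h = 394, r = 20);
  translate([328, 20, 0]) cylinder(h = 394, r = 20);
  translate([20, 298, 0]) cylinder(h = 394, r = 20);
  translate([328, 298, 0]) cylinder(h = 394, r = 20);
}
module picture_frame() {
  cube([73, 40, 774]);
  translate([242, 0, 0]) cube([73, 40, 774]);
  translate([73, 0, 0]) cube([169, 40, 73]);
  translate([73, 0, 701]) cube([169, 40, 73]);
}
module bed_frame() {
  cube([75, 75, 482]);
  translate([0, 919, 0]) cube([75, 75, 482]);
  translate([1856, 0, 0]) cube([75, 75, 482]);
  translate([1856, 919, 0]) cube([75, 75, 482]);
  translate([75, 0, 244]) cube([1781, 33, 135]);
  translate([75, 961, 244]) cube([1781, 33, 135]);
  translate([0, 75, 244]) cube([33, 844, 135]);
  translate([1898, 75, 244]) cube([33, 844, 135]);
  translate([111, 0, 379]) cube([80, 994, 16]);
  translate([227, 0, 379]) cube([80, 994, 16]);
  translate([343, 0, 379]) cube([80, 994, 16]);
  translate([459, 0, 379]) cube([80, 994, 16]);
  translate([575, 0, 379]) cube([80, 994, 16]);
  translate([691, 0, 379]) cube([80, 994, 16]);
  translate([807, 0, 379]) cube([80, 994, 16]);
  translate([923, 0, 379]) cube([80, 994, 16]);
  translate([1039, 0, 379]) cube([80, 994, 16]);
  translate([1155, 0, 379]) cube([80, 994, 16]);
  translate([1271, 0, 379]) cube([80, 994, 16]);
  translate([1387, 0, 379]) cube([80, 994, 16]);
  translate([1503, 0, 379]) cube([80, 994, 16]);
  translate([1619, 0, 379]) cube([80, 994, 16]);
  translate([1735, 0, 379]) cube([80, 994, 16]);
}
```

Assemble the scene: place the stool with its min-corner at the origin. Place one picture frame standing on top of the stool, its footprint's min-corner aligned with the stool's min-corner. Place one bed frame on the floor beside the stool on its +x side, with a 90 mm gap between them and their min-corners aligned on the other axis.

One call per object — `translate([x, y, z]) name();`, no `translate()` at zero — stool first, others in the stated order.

stool();
translate([0, 0, 434]) picture_frame();
translate([438, 0, 0]) bed_frame();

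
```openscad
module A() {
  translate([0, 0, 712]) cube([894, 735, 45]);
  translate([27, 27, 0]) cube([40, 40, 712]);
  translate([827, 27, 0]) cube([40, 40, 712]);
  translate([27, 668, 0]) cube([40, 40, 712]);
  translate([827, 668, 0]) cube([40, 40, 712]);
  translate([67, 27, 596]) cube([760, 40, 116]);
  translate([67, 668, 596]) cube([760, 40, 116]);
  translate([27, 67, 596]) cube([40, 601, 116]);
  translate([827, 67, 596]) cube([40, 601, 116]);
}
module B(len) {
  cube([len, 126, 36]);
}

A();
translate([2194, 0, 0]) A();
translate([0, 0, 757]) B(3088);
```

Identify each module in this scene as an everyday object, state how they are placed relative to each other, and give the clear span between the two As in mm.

Second table starts at x = 2194; first ends at x = 894; clear span = 2194 − 894 = 1300 mm.

A is a table. B is a beam. A beam spans the tops of two tables. The clear span between the two tables is 1300 mm.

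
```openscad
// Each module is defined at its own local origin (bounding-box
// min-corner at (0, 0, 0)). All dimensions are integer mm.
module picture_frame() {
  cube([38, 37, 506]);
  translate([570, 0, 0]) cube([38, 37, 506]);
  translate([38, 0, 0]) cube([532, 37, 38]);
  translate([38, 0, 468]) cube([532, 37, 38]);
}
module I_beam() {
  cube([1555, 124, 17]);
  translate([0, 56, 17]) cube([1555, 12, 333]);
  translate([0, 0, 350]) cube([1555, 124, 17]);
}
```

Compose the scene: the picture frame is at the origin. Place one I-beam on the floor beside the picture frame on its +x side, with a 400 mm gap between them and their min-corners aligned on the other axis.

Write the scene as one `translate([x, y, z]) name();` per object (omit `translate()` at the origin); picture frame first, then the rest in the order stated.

picture_frame();
translate([1008, 0, 0]) I_beam();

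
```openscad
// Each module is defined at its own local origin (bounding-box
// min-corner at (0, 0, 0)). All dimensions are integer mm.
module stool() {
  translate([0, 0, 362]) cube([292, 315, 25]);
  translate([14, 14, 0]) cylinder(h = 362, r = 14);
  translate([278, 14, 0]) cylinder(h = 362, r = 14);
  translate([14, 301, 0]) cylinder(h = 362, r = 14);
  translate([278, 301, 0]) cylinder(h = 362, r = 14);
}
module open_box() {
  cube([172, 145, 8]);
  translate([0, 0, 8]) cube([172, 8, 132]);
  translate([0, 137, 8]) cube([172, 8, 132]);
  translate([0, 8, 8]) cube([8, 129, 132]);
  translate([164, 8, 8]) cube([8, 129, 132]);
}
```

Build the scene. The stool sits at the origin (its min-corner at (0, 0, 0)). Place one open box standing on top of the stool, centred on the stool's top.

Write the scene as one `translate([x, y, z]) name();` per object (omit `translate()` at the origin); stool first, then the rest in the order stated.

stool();
translate([60, 85, 387]) open_box();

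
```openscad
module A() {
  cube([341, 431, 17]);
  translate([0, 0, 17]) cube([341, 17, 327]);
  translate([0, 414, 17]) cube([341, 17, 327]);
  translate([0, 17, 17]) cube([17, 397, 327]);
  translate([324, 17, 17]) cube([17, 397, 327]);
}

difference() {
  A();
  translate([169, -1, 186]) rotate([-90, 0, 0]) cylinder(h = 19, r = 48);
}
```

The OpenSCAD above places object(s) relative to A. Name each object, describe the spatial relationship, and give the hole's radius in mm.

A is an open box. The open box has a circular hole through its front wall. The hole's radius is 48 mm.

The subtracted cylinder has r = 48 mm.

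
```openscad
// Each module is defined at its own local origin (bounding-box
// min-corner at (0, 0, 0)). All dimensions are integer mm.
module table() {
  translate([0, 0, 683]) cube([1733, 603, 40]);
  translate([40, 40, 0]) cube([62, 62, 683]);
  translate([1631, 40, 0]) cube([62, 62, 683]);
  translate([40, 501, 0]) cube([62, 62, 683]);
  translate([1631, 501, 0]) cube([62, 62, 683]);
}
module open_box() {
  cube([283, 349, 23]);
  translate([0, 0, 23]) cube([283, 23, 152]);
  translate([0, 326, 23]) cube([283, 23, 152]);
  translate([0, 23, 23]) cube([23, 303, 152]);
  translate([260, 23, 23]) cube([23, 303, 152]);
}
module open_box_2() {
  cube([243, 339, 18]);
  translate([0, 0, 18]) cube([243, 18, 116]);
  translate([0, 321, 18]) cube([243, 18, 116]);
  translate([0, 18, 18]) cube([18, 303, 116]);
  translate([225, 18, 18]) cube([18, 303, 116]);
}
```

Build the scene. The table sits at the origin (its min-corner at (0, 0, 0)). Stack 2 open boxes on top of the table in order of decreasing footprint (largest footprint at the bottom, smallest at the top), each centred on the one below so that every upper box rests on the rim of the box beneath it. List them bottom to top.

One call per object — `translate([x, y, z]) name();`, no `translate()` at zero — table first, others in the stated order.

table();
translate([725, 127, 723]) open_box();
translate([745, 132, 898]) open_box_2();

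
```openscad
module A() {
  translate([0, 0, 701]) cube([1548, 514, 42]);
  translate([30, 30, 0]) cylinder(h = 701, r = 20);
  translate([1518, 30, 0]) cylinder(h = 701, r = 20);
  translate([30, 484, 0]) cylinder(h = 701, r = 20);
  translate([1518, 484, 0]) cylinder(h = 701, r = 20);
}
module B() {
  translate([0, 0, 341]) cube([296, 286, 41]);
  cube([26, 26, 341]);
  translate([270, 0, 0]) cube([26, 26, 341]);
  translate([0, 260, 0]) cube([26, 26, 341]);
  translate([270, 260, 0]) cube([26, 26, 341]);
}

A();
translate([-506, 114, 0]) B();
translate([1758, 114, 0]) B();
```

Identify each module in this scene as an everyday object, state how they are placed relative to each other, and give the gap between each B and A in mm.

A is a table. B is a stool. Two stools sit around the table at the −x, +x sides. The gap between each stool and the table is 210 mm.

Each stool's nearest face is 210 mm from the table's bounding box.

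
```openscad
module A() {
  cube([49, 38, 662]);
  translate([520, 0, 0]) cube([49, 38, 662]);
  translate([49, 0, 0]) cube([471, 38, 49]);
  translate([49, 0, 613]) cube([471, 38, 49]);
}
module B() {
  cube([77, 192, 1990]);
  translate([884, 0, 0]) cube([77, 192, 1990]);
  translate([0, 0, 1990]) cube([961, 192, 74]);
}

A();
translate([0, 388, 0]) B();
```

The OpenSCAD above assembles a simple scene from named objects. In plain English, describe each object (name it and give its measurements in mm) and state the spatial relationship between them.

A is a rectangular picture frame lying in the x–z plane (depth along y). The opening is 471 mm wide (x) by 564 mm tall (z), surrounded by a border 49 mm wide on all four sides. The frame is 38 mm deep and is made of two full-height vertical stiles with two horizontal rails fitted between them.

B is a rectangular door frame: two vertical jambs of 77×192 mm section, 1990 mm tall, with a clear opening 807 mm wide between their inner faces. A header 74 mm tall and 192 mm deep lies on top of the jambs and spans the full outside width.

The door frame is on the floor beside the picture frame on its +y side.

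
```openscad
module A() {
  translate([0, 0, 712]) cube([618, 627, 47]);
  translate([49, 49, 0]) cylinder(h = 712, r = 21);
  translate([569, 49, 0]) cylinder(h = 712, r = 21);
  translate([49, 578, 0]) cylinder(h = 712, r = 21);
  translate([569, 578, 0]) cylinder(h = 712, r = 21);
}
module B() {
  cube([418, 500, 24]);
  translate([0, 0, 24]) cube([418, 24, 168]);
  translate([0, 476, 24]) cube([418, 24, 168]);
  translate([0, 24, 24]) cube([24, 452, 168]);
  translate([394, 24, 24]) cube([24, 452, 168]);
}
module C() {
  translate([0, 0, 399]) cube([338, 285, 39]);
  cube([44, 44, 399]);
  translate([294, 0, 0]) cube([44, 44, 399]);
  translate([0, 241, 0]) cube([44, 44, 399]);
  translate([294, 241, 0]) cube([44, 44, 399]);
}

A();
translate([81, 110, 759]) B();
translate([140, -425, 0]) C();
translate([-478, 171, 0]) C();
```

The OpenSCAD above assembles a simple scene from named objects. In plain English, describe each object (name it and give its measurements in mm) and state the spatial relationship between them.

A is a table with a 618×627 mm rectangular top, 47 mm thick, top surface at z = 759 mm, supported by four round legs of 42 mm diameter, each leg's bounding box inset 28 mm from the nearest pair of top edges, running from the floor.

B is an open-topped rectangular box: outside dimensions 418×500×192 mm, with a uniform wall and base thickness of 24 mm. The base is a full 418×500 slab on the floor; four walls sit on top of the base. The front and back walls (the −y and +y sides) span the full width; the two side walls fit between them.

C is a simple wooden stool: a rectangular seat 338 mm (x) by 285 mm (y), 39 mm thick, top face at z = 438 mm, on four square legs, each 44×44 mm in cross-section. The legs rest on z = 0, each flush with a corner of the seat.

The open box is on top of the table. Two stools sit around the table at the −y, −x sides.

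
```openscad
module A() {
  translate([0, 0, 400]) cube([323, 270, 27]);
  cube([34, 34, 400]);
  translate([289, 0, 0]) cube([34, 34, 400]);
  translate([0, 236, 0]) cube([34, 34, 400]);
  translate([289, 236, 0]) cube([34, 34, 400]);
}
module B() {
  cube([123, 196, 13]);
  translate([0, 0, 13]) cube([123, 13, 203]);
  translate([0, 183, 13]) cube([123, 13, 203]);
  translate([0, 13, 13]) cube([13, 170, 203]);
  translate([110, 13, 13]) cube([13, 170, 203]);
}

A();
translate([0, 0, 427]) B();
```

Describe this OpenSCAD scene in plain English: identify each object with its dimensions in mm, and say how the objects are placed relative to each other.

A is a four-legged stool. The seat is a 323×270×27 mm slab whose top surface is at z = 427 mm; four square legs, each 34×34 mm in cross-section, run from the floor (z = 0) to the underside of the seat, each flush with a corner of the seat.

B is an open storage box with external size 123×196×216 mm and wall thickness 13 mm (the base is also 13 mm thick). The base covers the whole footprint; the four walls stand on the base, with the y-facing walls full-width and the x-facing walls fitting between their inner faces.

The open box is on top of the stool.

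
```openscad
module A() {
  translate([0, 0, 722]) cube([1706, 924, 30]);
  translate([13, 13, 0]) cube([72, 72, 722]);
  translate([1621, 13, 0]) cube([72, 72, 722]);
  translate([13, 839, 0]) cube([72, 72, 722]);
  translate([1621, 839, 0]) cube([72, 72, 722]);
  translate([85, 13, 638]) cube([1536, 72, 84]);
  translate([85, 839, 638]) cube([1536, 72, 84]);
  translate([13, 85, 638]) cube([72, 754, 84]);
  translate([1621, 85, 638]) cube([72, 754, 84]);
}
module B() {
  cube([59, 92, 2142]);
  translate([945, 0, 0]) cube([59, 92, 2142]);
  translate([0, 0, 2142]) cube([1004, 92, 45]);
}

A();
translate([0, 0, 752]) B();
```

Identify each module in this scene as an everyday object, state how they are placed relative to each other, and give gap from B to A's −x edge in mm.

A is a table. B is a door frame. The door frame is on top of the table. The gap from the door frame to the table's −x edge is 0 mm.

The door frame's min-x is at 0; the table's min-x is 0; gap = 0 mm.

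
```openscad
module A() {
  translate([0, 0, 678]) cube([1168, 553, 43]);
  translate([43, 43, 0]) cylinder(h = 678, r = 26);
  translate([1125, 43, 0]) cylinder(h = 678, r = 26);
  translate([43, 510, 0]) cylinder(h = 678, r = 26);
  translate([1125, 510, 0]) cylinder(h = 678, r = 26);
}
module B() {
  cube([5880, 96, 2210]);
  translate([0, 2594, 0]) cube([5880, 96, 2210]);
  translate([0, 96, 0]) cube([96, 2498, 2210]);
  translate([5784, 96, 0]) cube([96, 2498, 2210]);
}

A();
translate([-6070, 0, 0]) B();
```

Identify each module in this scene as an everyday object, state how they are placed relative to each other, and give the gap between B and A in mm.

A is a table. B is a house frame. The house frame is on the floor beside the table on its −x side. The gap between the house frame and the table is 190 mm.

The house frame's nearest face is 190 mm from the table's −x face.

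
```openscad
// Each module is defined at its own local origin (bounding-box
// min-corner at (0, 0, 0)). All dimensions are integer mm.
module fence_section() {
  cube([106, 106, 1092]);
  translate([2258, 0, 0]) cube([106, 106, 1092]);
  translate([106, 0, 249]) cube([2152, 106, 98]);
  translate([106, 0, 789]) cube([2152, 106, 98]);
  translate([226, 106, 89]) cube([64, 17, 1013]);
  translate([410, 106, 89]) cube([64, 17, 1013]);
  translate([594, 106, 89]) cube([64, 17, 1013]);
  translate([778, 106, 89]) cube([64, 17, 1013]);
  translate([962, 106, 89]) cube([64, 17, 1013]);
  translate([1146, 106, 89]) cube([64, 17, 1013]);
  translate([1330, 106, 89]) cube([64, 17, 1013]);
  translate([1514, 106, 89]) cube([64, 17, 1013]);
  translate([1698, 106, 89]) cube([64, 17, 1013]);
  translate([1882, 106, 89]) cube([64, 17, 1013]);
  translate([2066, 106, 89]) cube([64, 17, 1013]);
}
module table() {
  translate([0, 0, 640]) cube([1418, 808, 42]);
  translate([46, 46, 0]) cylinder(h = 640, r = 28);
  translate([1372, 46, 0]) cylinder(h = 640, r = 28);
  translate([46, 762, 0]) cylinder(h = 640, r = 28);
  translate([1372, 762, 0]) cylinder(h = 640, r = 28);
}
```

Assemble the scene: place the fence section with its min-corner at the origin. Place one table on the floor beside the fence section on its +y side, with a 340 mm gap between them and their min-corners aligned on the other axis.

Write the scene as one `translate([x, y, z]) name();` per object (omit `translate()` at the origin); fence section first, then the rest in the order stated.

fence_section();
translate([0, 463, 0]) table();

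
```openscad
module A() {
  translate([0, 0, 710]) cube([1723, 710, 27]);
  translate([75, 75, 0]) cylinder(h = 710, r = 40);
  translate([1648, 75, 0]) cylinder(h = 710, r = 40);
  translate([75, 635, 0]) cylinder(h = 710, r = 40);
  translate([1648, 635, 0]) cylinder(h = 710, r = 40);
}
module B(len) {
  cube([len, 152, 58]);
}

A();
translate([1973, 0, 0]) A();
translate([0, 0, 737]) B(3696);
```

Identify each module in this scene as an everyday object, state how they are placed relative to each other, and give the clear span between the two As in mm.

Second table starts at x = 1973; first ends at x = 1723; clear span = 1973 − 1723 = 250 mm.

A is a table. B is a beam. A beam spans the tops of two tables. The clear span between the two tables is 250 mm.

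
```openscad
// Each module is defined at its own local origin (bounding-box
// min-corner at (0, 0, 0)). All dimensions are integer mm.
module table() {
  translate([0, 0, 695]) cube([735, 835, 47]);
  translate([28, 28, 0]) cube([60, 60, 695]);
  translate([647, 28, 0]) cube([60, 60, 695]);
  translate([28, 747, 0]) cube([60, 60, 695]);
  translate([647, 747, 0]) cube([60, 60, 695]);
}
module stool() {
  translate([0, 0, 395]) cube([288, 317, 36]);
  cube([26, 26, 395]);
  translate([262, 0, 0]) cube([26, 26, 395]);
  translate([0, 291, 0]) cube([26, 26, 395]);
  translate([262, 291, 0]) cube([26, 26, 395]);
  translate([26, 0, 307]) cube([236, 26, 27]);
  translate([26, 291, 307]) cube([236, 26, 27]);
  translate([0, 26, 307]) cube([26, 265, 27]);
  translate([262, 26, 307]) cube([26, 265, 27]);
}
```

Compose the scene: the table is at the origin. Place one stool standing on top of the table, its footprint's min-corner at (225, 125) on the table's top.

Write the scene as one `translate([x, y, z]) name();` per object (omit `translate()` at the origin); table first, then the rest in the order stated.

table();
translate([225, 125, 742]) stool();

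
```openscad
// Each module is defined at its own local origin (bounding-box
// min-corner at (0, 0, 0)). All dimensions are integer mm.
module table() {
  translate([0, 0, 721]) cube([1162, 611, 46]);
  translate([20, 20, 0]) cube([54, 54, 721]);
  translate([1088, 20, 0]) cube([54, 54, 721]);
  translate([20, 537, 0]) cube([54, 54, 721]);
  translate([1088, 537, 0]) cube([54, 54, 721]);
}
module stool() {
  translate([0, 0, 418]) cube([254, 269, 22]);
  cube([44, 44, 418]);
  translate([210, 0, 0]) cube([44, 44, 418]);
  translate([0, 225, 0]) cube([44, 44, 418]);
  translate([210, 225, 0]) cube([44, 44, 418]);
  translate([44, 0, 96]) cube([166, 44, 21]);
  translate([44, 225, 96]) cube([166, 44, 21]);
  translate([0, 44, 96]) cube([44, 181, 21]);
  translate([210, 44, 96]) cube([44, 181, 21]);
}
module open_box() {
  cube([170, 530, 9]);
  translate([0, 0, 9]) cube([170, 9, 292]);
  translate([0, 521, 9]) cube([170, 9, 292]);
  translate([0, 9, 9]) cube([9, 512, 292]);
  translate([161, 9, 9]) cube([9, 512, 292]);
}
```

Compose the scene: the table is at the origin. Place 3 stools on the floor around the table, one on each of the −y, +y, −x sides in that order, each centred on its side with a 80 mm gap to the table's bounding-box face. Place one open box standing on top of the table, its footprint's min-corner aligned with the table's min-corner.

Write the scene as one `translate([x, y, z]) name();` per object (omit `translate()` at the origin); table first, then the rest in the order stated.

table();
translate([454, -349, 0]) stool();
translate([454, 691, 0]) stool();
translate([-334, 171, 0]) stool();
translate([0, 0, 767]) open_box();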